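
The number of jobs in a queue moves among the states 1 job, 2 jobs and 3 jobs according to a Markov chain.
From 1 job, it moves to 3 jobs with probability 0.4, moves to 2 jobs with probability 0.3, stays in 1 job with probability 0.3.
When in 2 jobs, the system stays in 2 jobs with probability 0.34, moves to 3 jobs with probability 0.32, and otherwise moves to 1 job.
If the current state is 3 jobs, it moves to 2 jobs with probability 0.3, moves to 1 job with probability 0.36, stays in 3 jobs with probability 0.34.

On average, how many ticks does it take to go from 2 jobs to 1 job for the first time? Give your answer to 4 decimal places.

2.8857

Let t(s) be the expected number of ticks to first reach 1 job from state s, with t(1 job) = 0. Conditioning on the first tick:
t(2 jobs) = 1 + 0.34·t(2 jobs) + 0.32·t(3 jobs)
t(3 jobs) = 1 + 0.3·t(2 jobs) + 0.34·t(3 jobs)
Solving: t(2 jobs) = 2.8857, t(3 jobs) = 2.8269.
Expected ticks from 2 jobs to 1 job: 2.8857.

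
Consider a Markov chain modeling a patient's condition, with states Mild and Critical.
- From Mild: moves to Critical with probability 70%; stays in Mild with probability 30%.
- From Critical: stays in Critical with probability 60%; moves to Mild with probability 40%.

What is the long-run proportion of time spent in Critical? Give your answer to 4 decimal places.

0.6364

Let the stationary distribution be π with π = πP and π_1 + π_2 = 1.
π_1 = 0.3·π_1 + 0.4·π_2
Solving with the normalization constraint gives π = (0.3636, 0.6364).
So the stationary probability of Critical is 0.6364.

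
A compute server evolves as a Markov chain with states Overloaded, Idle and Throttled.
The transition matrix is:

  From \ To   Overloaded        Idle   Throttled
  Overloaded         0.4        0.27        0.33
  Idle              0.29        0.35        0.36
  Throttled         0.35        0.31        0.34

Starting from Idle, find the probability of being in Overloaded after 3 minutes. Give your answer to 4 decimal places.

Propagate the distribution vector 3 minutes from Idle.
After 0 minutes: (0.0000, 1.0000, 0.0000)
After 1 minute: (0.2900, 0.3500, 0.3600)
After 2 minutes: (0.3435, 0.3124, 0.3441)
After 3 minutes: (0.3484, 0.3088, 0.3428)
P(in Overloaded after 3 minutes) = 0.3484

0.3484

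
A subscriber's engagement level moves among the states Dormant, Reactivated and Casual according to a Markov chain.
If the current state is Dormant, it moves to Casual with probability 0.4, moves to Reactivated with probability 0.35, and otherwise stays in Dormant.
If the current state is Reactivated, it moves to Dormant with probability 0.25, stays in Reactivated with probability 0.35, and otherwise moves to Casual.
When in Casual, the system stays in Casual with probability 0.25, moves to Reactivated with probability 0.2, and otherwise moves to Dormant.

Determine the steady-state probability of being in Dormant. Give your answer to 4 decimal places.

Let the stationary distribution be π with π = πP and π_1 + π_2 + π_3 = 1.
π_1 = 0.25·π_1 + 0.25·π_2 + 0.55·π_3
π_2 = 0.35·π_1 + 0.35·π_2 + 0.2·π_3
Solving with the normalization constraint gives π = (0.3543, 0.2978, 0.3478).
So the stationary probability of Dormant is 0.3543.

0.3543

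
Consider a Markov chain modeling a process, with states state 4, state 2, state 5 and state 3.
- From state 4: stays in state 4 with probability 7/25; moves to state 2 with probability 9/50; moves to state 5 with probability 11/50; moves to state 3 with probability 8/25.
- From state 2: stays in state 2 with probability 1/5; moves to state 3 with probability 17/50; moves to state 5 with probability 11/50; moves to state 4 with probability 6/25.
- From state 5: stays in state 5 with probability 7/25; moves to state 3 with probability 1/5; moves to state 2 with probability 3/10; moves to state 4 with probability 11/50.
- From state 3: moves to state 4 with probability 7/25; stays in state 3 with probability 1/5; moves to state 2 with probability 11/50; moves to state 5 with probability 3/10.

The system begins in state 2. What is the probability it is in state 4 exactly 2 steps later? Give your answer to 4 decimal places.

0.2588

Propagate the distribution vector 2 steps from state 2.
After 0 steps: (0.0000, 1.0000, 0.0000, 0.0000)
After 1 step: (0.2400, 0.2000, 0.2200, 0.3400)
After 2 steps: (0.2588, 0.2240, 0.2604, 0.2568)
P(in state 4 after 2 steps) = 0.2588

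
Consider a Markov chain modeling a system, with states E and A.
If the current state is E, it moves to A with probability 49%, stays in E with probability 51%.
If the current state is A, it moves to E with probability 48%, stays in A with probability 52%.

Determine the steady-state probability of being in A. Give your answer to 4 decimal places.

Let the stationary distribution be π with π = πP and π_1 + π_2 = 1.
π_1 = 0.51·π_1 + 0.48·π_2
Solving with the normalization constraint gives π = (0.4948, 0.5052).
So the stationary probability of A is 0.5052.

0.5052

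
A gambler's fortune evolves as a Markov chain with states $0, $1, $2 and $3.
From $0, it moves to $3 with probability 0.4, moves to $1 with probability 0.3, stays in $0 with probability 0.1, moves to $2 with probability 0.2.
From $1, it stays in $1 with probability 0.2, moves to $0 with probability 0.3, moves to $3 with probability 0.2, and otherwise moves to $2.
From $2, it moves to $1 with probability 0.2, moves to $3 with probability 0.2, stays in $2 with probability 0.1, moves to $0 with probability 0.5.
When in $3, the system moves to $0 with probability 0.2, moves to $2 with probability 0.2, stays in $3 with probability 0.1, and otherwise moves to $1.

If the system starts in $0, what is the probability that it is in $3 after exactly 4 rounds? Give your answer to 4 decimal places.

0.2298

Propagate the distribution vector 4 rounds from $0.
After 0 rounds: (1.0000, 0.0000, 0.0000, 0.0000)
After 1 round: (0.1000, 0.3000, 0.2000, 0.4000)
After 2 rounds: (0.2800, 0.3300, 0.2100, 0.1800)
After 3 rounds: (0.2680, 0.2820, 0.2120, 0.2380)
After 4 rounds: (0.2650, 0.2982, 0.2070, 0.2298)
P(in $3 after 4 rounds) = 0.2298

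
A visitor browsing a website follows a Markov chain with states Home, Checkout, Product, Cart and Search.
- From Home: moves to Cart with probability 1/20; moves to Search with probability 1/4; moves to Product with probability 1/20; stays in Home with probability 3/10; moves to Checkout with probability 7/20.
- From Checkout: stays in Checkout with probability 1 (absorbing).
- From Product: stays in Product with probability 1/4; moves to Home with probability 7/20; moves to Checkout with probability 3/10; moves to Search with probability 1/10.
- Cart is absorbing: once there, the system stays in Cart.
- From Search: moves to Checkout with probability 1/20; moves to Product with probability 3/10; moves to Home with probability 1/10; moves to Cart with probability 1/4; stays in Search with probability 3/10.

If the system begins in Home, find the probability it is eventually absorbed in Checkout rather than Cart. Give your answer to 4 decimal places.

Let h(s) be the probability of absorption at Checkout starting from transient state s. Then h(Checkout) = 1 and h(Cart) = 0. By first-step analysis:
h(Home) = 0.3·h(Home) + 0.35·1 + 0.05·h(Product) + 0.05·0 + 0.25·h(Search)
h(Product) = 0.35·h(Home) + 0.3·1 + 0.25·h(Product) + 0.1·h(Search)
h(Search) = 0.1·h(Home) + 0.05·1 + 0.3·h(Product) + 0.25·0 + 0.3·h(Search)
Solving: h(Home) = 0.7476, h(Product) = 0.8195, h(Search) = 0.5294.
Starting from Home, the probability is 0.7476.

0.7476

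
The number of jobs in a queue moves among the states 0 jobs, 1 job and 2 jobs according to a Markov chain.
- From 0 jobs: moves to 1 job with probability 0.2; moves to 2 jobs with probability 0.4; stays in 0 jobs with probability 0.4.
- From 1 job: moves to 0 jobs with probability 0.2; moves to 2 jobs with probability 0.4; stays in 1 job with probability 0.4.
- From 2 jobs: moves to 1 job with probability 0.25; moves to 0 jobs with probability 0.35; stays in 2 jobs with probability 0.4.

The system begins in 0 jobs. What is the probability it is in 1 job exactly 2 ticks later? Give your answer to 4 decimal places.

0.2600

Sum over the intermediate state after 1 tick:
P = P(0 jobs→0 jobs)·P(0 jobs→1 job) + P(0 jobs→1 job)·P(1 job→1 job) + P(0 jobs→2 jobs)·P(2 jobs→1 job)
  = 0.4×0.2 + 0.2×0.4 + 0.4×0.25
  = 0.0800 + 0.0800 + 0.1000 = 0.2600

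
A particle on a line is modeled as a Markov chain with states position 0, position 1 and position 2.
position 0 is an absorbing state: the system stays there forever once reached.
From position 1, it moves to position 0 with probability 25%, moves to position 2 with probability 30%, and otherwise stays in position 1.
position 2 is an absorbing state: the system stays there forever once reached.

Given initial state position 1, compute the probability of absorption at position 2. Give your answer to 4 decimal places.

0.5455

Let h(s) be the probability of absorption at position 2 starting from transient state s. Then h(position 2) = 1 and h(position 0) = 0. By first-step analysis:
h(position 1) = 0.25·0 + 0.45·h(position 1) + 0.3·1
Solving: h(position 1) = 0.5455.
Starting from position 1, the probability is 0.5455.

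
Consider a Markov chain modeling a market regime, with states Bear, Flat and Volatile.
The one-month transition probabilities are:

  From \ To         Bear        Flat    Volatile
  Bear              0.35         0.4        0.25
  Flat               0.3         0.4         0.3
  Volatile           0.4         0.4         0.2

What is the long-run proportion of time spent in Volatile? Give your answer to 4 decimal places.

0.2571

Let the stationary distribution be π with π = πP and π_1 + π_2 + π_3 = 1.
π_1 = 0.35·π_1 + 0.3·π_2 + 0.4·π_3
π_2 = 0.4·π_1 + 0.4·π_2 + 0.4·π_3
Solving with the normalization constraint gives π = (0.3429, 0.4000, 0.2571).
So the stationary probability of Volatile is 0.2571.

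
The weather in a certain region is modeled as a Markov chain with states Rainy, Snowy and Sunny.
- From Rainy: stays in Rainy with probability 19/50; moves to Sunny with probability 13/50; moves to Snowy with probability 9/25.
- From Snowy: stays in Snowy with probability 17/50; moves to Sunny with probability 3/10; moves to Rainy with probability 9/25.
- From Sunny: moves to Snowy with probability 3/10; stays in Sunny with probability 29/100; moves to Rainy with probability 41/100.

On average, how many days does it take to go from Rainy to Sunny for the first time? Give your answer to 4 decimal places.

3.6481

Let t(s) be the expected number of days to first reach Sunny from state s, with t(Sunny) = 0. Conditioning on the first day:
t(Rainy) = 1 + 0.38·t(Rainy) + 0.36·t(Snowy)
t(Snowy) = 1 + 0.36·t(Rainy) + 0.34·t(Snowy)
Solving: t(Rainy) = 3.6481, t(Snowy) = 3.5050.
Expected days from Rainy to Sunny: 3.6481.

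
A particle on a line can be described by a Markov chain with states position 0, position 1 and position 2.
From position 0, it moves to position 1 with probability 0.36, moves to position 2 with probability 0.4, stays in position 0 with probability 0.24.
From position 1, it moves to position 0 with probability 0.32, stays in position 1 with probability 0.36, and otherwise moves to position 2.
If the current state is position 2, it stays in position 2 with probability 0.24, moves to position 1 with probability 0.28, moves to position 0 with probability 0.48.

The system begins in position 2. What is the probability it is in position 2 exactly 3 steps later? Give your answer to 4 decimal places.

Propagate the distribution vector 3 steps from position 2.
After 0 steps: (0.0000, 0.0000, 1.0000)
After 1 step: (0.4800, 0.2800, 0.2400)
After 2 steps: (0.3200, 0.3408, 0.3392)
After 3 steps: (0.3487, 0.3329, 0.3185)
P(in position 2 after 3 steps) = 0.3185

0.3185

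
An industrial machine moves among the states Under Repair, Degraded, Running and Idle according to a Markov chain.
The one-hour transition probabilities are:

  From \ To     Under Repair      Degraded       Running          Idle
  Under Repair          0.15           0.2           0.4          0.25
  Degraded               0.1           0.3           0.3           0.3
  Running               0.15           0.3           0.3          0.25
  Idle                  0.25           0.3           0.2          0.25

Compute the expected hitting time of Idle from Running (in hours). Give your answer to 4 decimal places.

Let t(s) be the expected number of hours to first reach Idle from state s, with t(Idle) = 0. Conditioning on the first hour:
t(Under Repair) = 1 + 0.15·t(Under Repair) + 0.2·t(Degraded) + 0.4·t(Running)
t(Degraded) = 1 + 0.1·t(Under Repair) + 0.3·t(Degraded) + 0.3·t(Running)
t(Running) = 1 + 0.15·t(Under Repair) + 0.3·t(Degraded) + 0.3·t(Running)
Solving: t(Under Repair) = 3.8023, t(Degraded) = 3.5932, t(Running) = 3.7833.
Expected hours from Running to Idle: 3.7833.

3.7833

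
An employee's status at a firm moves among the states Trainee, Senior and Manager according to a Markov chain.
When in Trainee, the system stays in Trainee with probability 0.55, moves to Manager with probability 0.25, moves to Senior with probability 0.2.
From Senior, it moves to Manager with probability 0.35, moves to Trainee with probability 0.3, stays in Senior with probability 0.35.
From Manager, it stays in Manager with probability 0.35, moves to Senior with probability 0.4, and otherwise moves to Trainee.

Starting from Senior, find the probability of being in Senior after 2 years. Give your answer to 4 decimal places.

0.3225

Sum over the intermediate state after 1 year:
P = P(Senior→Trainee)·P(Trainee→Senior) + P(Senior→Senior)·P(Senior→Senior) + P(Senior→Manager)·P(Manager→Senior)
  = 0.3×0.2 + 0.35×0.35 + 0.35×0.4
  = 0.0600 + 0.1225 + 0.1400 = 0.3225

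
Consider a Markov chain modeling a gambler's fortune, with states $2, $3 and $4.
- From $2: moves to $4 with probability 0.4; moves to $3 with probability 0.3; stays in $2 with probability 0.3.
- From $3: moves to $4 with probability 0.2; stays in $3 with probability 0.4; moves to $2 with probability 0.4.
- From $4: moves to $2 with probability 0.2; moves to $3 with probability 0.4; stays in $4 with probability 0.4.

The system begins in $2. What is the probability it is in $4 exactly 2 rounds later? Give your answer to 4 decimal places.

0.3400

Sum over the intermediate state after 1 round:
P = P($2→$2)·P($2→$4) + P($2→$3)·P($3→$4) + P($2→$4)·P($4→$4)
  = 0.3×0.4 + 0.3×0.2 + 0.4×0.4
  = 0.1200 + 0.0600 + 0.1600 = 0.3400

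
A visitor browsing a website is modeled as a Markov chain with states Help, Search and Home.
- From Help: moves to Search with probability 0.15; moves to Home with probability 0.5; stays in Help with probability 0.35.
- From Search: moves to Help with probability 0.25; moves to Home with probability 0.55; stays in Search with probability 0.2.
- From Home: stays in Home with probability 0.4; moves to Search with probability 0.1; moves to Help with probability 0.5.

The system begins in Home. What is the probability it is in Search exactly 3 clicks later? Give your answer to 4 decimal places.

Propagate the distribution vector 3 clicks from Home.
After 0 clicks: (0.0000, 0.0000, 1.0000)
After 1 click: (0.5000, 0.1000, 0.4000)
After 2 clicks: (0.4000, 0.1350, 0.4650)
After 3 clicks: (0.4063, 0.1335, 0.4603)
P(in Search after 3 clicks) = 0.1335

0.1335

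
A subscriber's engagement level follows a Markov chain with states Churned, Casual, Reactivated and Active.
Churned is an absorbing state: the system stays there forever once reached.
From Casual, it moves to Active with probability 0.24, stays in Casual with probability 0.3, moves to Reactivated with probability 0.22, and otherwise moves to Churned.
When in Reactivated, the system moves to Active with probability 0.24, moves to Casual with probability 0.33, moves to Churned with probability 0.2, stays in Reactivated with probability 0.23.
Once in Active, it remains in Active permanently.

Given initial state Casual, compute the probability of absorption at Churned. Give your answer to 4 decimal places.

Let h(s) be the probability of absorption at Churned starting from transient state s. Then h(Churned) = 1 and h(Active) = 0. By first-step analysis:
h(Casual) = 0.24·1 + 0.3·h(Casual) + 0.22·h(Reactivated) + 0.24·0
h(Reactivated) = 0.2·1 + 0.33·h(Casual) + 0.23·h(Reactivated) + 0.24·0
Solving: h(Casual) = 0.4906, h(Reactivated) = 0.4700.
Starting from Casual, the probability is 0.4906.

0.4906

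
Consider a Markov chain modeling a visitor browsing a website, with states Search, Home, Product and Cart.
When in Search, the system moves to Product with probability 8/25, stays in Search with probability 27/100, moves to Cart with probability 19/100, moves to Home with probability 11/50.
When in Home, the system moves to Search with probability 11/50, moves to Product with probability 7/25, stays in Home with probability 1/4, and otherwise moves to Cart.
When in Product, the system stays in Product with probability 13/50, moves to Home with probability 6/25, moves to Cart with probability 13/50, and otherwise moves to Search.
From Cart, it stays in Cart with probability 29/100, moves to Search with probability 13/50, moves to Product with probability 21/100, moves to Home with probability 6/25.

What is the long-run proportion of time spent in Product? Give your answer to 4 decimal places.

0.2672

Let the stationary distribution be π with π = πP and π_1 + π_2 + π_3 + π_4 = 1.
π_1 = 0.27·π_1 + 0.22·π_2 + 0.24·π_3 + 0.26·π_4
π_2 = 0.22·π_1 + 0.25·π_2 + 0.24·π_3 + 0.24·π_4
π_3 = 0.32·π_1 + 0.28·π_2 + 0.26·π_3 + 0.21·π_4
Solving with the normalization constraint gives π = (0.2476, 0.2374, 0.2672, 0.2477).
So the stationary probability of Product is 0.2672.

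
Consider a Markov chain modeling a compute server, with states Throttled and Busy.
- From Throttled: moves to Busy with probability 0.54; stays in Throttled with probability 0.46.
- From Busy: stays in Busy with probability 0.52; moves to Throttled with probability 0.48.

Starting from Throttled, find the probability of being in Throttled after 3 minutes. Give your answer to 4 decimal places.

0.4706

Propagate the distribution vector 3 minutes from Throttled.
After 0 minutes: (1.0000, 0.0000)
After 1 minute: (0.4600, 0.5400)
After 2 minutes: (0.4708, 0.5292)
After 3 minutes: (0.4706, 0.5294)
P(in Throttled after 3 minutes) = 0.4706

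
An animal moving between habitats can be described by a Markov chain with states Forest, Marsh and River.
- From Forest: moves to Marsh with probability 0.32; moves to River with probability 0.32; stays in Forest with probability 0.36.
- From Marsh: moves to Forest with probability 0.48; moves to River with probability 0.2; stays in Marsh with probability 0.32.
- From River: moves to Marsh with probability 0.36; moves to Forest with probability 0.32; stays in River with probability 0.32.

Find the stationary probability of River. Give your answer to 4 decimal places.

Let the stationary distribution be π with π = πP and π_1 + π_2 + π_3 = 1.
π_1 = 0.36·π_1 + 0.48·π_2 + 0.32·π_3
π_2 = 0.32·π_1 + 0.32·π_2 + 0.36·π_3
Solving with the normalization constraint gives π = (0.3885, 0.3312, 0.2803).
So the stationary probability of River is 0.2803.

0.2803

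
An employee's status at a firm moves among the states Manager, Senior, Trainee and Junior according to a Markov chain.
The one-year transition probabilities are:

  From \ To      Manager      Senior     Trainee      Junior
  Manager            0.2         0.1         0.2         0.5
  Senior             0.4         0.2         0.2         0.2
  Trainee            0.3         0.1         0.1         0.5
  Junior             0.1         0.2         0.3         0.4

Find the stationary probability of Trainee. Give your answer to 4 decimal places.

Let the stationary distribution be π with π = πP and π_1 + π_2 + π_3 + π_4 = 1.
π_1 = 0.2·π_1 + 0.4·π_2 + 0.3·π_3 + 0.1·π_4
π_2 = 0.1·π_1 + 0.2·π_2 + 0.1·π_3 + 0.2·π_4
π_3 = 0.2·π_1 + 0.2·π_2 + 0.1·π_3 + 0.3·π_4
Solving with the normalization constraint gives π = (0.2121, 0.1569, 0.2193, 0.4118).
So the stationary probability of Trainee is 0.2193.

0.2193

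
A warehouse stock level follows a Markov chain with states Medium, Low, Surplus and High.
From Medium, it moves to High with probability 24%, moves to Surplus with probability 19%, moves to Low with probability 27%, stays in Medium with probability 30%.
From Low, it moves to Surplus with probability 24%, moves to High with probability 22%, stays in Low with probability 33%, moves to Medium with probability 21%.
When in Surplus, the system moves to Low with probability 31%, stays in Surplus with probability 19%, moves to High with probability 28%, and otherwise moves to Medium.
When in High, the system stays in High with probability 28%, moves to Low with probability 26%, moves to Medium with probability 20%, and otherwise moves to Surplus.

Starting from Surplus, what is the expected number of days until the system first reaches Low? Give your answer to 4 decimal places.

3.4827

Let t(s) be the expected number of days to first reach Low from state s, with t(Low) = 0. Conditioning on the first day:
t(Medium) = 1 + 0.3·t(Medium) + 0.19·t(Surplus) + 0.24·t(High)
t(Surplus) = 1 + 0.22·t(Medium) + 0.19·t(Surplus) + 0.28·t(High)
t(High) = 1 + 0.2·t(Medium) + 0.26·t(Surplus) + 0.28·t(High)
Solving: t(Medium) = 3.6266, t(Surplus) = 3.4827, t(High) = 3.6539.
Expected days from Surplus to Low: 3.4827.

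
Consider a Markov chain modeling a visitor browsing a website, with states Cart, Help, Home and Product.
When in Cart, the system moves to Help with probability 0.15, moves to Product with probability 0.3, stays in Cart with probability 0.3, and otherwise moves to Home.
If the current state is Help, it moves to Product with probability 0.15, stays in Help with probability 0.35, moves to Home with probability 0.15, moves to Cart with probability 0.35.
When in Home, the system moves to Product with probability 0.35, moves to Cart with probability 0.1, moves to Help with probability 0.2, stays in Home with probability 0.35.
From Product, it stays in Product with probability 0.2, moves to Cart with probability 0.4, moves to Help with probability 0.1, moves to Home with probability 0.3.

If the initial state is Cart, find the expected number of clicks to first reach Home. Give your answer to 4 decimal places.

4.0771

Let t(s) be the expected number of clicks to first reach Home from state s, with t(Home) = 0. Conditioning on the first click:
t(Cart) = 1 + 0.3·t(Cart) + 0.15·t(Help) + 0.3·t(Product)
t(Help) = 1 + 0.35·t(Cart) + 0.35·t(Help) + 0.15·t(Product)
t(Product) = 1 + 0.4·t(Cart) + 0.1·t(Help) + 0.2·t(Product)
Solving: t(Cart) = 4.0771, t(Help) = 4.6262, t(Product) = 3.8668.
Expected clicks from Cart to Home: 4.0771.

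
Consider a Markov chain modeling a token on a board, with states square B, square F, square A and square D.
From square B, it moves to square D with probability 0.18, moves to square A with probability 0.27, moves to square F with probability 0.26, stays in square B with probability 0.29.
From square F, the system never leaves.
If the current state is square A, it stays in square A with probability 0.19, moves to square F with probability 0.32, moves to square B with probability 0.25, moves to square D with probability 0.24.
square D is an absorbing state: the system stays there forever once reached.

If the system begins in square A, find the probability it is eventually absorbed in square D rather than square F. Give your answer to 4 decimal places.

Let h(s) be the probability of absorption at square D starting from transient state s. Then h(square D) = 1 and h(square F) = 0. By first-step analysis:
h(square B) = 0.29·h(square B) + 0.26·0 + 0.27·h(square A) + 0.18·1
h(square A) = 0.25·h(square B) + 0.32·0 + 0.19·h(square A) + 0.24·1
Solving: h(square B) = 0.4149, h(square A) = 0.4243.
Starting from square A, the probability is 0.4243.

0.4243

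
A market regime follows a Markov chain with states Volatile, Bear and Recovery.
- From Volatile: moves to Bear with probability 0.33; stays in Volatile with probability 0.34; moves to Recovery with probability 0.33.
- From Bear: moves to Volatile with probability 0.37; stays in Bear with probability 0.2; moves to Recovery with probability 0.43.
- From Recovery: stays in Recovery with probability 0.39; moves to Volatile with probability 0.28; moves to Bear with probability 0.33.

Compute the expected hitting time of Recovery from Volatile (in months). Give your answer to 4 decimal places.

Let t(s) be the expected number of months to first reach Recovery from state s, with t(Recovery) = 0. Conditioning on the first month:
t(Volatile) = 1 + 0.34·t(Volatile) + 0.33·t(Bear)
t(Bear) = 1 + 0.37·t(Volatile) + 0.2·t(Bear)
Solving: t(Volatile) = 2.7839, t(Bear) = 2.5376.
Expected months from Volatile to Recovery: 2.7839.

2.7839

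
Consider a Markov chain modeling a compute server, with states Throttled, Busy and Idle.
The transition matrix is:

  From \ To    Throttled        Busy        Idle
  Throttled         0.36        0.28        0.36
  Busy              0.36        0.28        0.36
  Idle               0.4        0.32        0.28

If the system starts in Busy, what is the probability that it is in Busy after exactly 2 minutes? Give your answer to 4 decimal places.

0.2944

Sum over the intermediate state after 1 minute:
P = P(Busy→Throttled)·P(Throttled→Busy) + P(Busy→Busy)·P(Busy→Busy) + P(Busy→Idle)·P(Idle→Busy)
  = 0.36×0.28 + 0.28×0.28 + 0.36×0.32
  = 0.1008 + 0.0784 + 0.1152 = 0.2944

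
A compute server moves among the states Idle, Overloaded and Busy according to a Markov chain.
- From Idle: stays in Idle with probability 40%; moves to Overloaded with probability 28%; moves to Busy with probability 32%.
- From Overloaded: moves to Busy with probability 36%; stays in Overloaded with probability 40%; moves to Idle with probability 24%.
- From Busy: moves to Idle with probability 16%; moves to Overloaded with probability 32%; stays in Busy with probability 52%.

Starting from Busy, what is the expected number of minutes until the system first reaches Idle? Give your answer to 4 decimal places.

Let t(s) be the expected number of minutes to first reach Idle from state s, with t(Idle) = 0. Conditioning on the first minute:
t(Overloaded) = 1 + 0.4·t(Overloaded) + 0.36·t(Busy)
t(Busy) = 1 + 0.32·t(Overloaded) + 0.52·t(Busy)
Solving: t(Overloaded) = 4.8611, t(Busy) = 5.3241.
Expected minutes from Busy to Idle: 5.3241.

5.3241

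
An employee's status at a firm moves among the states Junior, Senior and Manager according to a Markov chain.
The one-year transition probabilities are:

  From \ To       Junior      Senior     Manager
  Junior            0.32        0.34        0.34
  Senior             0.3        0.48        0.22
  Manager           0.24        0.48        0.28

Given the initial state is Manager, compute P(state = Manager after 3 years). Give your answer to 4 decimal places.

Propagate the distribution vector 3 years from Manager.
After 0 years: (0.0000, 0.0000, 1.0000)
After 1 year: (0.2400, 0.4800, 0.2800)
After 2 years: (0.2880, 0.4464, 0.2656)
After 3 years: (0.2898, 0.4397, 0.2705)
P(in Manager after 3 years) = 0.2705

0.2705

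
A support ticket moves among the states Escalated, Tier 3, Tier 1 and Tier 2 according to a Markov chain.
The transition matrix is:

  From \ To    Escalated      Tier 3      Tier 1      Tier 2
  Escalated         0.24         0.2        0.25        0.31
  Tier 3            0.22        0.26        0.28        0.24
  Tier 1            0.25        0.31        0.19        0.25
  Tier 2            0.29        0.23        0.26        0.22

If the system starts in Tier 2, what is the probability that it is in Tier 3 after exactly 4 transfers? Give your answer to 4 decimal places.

0.2496

Propagate the distribution vector 4 transfers from Tier 2.
After 0 transfers: (0.0000, 0.0000, 0.0000, 1.0000)
After 1 transfer: (0.2900, 0.2300, 0.2600, 0.2200)
After 2 transfers: (0.2490, 0.2490, 0.2435, 0.2585)
After 3 transfers: (0.2504, 0.2495, 0.2454, 0.2547)
After 4 transfers: (0.2502, 0.2496, 0.2453, 0.2549)
P(in Tier 3 after 4 transfers) = 0.2496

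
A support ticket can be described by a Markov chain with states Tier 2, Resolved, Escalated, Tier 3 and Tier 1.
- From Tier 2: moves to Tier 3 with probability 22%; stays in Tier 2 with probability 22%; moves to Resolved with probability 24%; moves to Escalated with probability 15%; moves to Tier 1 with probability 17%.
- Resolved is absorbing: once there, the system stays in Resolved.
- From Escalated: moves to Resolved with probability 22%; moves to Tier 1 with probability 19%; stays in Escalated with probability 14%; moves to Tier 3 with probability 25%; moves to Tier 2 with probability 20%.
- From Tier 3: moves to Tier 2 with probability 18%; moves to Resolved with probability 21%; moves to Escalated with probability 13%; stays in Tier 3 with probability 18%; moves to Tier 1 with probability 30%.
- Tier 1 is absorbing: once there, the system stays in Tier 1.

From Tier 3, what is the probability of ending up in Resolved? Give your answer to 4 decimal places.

Let h(s) be the probability of absorption at Resolved starting from transient state s. Then h(Resolved) = 1 and h(Tier 1) = 0. By first-step analysis:
h(Tier 2) = 0.22·h(Tier 2) + 0.24·1 + 0.15·h(Escalated) + 0.22·h(Tier 3) + 0.17·0
h(Escalated) = 0.2·h(Tier 2) + 0.22·1 + 0.14·h(Escalated) + 0.25·h(Tier 3) + 0.19·0
h(Tier 3) = 0.18·h(Tier 2) + 0.21·1 + 0.13·h(Escalated) + 0.18·h(Tier 3) + 0.3·0
Solving: h(Tier 2) = 0.5344, h(Escalated) = 0.5123, h(Tier 3) = 0.4546.
Starting from Tier 3, the probability is 0.4546.

0.4546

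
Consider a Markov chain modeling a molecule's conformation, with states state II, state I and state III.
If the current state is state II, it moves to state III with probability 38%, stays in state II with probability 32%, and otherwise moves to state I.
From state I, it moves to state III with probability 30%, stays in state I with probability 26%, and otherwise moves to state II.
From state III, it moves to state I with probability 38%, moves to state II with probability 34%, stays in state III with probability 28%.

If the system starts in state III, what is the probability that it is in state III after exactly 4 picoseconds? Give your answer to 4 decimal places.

0.3226

Propagate the distribution vector 4 picoseconds from state III.
After 0 picoseconds: (0.0000, 0.0000, 1.0000)
After 1 picosecond: (0.3400, 0.3800, 0.2800)
After 2 picoseconds: (0.3712, 0.3072, 0.3216)
After 3 picoseconds: (0.3633, 0.3134, 0.3233)
After 4 picoseconds: (0.3641, 0.3133, 0.3226)
P(in state III after 4 picoseconds) = 0.3226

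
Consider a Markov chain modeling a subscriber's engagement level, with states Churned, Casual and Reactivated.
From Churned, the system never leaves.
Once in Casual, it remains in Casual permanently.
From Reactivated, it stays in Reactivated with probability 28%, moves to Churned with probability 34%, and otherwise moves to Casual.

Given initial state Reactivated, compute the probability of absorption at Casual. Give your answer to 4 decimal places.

Let h(s) be the probability of absorption at Casual starting from transient state s. Then h(Casual) = 1 and h(Churned) = 0. By first-step analysis:
h(Reactivated) = 0.34·0 + 0.38·1 + 0.28·h(Reactivated)
Solving: h(Reactivated) = 0.5278.
Starting from Reactivated, the probability is 0.5278.

0.5278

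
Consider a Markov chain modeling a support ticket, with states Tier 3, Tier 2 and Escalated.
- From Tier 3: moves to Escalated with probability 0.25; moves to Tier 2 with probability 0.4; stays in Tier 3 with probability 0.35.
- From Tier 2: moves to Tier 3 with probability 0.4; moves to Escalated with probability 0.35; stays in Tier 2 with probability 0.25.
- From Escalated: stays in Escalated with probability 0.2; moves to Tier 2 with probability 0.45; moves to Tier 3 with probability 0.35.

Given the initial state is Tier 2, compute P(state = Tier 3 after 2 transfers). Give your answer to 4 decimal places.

0.3625

Sum over the intermediate state after 1 transfer:
P = P(Tier 2→Tier 3)·P(Tier 3→Tier 3) + P(Tier 2→Tier 2)·P(Tier 2→Tier 3) + P(Tier 2→Escalated)·P(Escalated→Tier 3)
  = 0.4×0.35 + 0.25×0.4 + 0.35×0.35
  = 0.1400 + 0.1000 + 0.1225 = 0.3625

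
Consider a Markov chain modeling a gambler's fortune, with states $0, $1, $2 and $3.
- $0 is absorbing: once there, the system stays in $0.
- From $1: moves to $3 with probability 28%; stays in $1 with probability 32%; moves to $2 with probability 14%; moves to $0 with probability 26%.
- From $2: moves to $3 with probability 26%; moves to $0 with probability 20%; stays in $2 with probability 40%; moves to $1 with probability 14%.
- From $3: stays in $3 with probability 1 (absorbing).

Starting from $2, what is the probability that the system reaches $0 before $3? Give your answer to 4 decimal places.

0.4439

Let h(s) be the probability of absorption at $0 starting from transient state s. Then h($0) = 1 and h($3) = 0. By first-step analysis:
h($1) = 0.26·1 + 0.32·h($1) + 0.14·h($2) + 0.28·0
h($2) = 0.2·1 + 0.14·h($1) + 0.4·h($2) + 0.26·0
Solving: h($1) = 0.4737, h($2) = 0.4439.
Starting from $2, the probability is 0.4439.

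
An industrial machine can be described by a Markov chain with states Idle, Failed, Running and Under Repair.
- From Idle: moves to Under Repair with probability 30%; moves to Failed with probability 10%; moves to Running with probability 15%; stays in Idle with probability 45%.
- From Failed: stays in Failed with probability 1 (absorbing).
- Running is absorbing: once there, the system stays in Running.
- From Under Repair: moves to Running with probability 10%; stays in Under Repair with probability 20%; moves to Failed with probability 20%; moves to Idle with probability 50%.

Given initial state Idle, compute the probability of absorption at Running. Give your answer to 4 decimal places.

0.5172

Let h(s) be the probability of absorption at Running starting from transient state s. Then h(Running) = 1 and h(Failed) = 0. By first-step analysis:
h(Idle) = 0.45·h(Idle) + 0.1·0 + 0.15·1 + 0.3·h(Under Repair)
h(Under Repair) = 0.5·h(Idle) + 0.2·0 + 0.1·1 + 0.2·h(Under Repair)
Solving: h(Idle) = 0.5172, h(Under Repair) = 0.4483.
Starting from Idle, the probability is 0.5172.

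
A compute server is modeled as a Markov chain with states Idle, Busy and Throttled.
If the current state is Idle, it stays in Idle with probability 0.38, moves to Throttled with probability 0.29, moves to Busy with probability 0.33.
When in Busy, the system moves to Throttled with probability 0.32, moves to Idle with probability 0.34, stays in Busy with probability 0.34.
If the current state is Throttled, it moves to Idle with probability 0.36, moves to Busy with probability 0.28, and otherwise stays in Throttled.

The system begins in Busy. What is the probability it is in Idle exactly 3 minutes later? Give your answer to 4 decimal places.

0.3609

Propagate the distribution vector 3 minutes from Busy.
After 0 minutes: (0.0000, 1.0000, 0.0000)
After 1 minute: (0.3400, 0.3400, 0.3200)
After 2 minutes: (0.3600, 0.3174, 0.3226)
After 3 minutes: (0.3609, 0.3170, 0.3221)
P(in Idle after 3 minutes) = 0.3609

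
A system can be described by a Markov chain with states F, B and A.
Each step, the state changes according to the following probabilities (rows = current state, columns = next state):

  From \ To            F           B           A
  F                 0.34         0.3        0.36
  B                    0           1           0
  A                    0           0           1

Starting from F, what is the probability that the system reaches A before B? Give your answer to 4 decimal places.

Let h(s) be the probability of absorption at A starting from transient state s. Then h(A) = 1 and h(B) = 0. By first-step analysis:
h(F) = 0.34·h(F) + 0.3·0 + 0.36·1
Solving: h(F) = 0.5455.
Starting from F, the probability is 0.5455.

0.5455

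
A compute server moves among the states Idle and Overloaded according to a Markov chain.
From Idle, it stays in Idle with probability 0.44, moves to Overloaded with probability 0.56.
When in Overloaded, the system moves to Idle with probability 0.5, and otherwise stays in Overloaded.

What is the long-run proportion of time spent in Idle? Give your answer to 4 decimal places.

Let the stationary distribution be π with π = πP and π_1 + π_2 = 1.
π_1 = 0.44·π_1 + 0.5·π_2
Solving with the normalization constraint gives π = (0.4717, 0.5283).
So the stationary probability of Idle is 0.4717.

0.4717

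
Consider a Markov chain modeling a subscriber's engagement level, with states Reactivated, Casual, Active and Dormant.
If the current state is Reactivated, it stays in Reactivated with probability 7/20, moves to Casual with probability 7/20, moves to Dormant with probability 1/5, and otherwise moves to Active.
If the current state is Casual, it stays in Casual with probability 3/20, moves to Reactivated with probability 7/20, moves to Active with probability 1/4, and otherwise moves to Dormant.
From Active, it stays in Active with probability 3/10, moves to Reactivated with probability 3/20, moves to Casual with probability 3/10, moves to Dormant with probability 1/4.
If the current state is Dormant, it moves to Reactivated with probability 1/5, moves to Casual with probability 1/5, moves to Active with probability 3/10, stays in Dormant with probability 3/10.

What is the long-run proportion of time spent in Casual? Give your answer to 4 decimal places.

Let the stationary distribution be π with π = πP and π_1 + π_2 + π_3 + π_4 = 1.
π_1 = 0.35·π_1 + 0.35·π_2 + 0.15·π_3 + 0.2·π_4
π_2 = 0.35·π_1 + 0.15·π_2 + 0.3·π_3 + 0.2·π_4
π_3 = 0.1·π_1 + 0.25·π_2 + 0.3·π_3 + 0.3·π_4
Solving with the normalization constraint gives π = (0.2658, 0.2508, 0.2343, 0.2492).
So the stationary probability of Casual is 0.2508.

0.2508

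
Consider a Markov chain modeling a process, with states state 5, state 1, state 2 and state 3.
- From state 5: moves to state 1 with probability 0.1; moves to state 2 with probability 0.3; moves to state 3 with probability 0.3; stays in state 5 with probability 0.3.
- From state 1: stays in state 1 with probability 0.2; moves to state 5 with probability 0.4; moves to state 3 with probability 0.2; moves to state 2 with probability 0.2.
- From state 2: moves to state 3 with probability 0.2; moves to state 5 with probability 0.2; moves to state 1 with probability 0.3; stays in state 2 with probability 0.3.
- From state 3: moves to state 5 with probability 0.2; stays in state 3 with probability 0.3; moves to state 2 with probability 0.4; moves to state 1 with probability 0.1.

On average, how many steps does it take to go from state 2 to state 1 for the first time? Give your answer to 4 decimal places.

Let t(s) be the expected number of steps to first reach state 1 from state s, with t(state 1) = 0. Conditioning on the first step:
t(state 5) = 1 + 0.3·t(state 5) + 0.3·t(state 2) + 0.3·t(state 3)
t(state 2) = 1 + 0.2·t(state 5) + 0.3·t(state 2) + 0.2·t(state 3)
t(state 3) = 1 + 0.2·t(state 5) + 0.4·t(state 2) + 0.3·t(state 3)
Solving: t(state 5) = 6.0479, t(state 2) = 4.8503, t(state 3) = 5.9281.
Expected steps from state 2 to state 1: 4.8503.

4.8503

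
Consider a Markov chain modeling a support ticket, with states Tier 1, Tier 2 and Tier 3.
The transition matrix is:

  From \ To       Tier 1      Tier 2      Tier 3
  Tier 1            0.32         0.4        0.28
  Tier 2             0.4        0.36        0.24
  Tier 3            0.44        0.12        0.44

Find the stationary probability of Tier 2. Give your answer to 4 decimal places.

0.2987

Let the stationary distribution be π with π = πP and π_1 + π_2 + π_3 = 1.
π_1 = 0.32·π_1 + 0.4·π_2 + 0.44·π_3
π_2 = 0.4·π_1 + 0.36·π_2 + 0.12·π_3
Solving with the normalization constraint gives π = (0.3822, 0.2987, 0.3191).
So the stationary probability of Tier 2 is 0.2987.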